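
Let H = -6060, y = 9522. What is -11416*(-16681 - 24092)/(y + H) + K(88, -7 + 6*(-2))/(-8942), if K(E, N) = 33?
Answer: 693697342135/5159534 ≈ 1.3445e+5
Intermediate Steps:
-11416*(-16681 - 24092)/(y + H) + K(88, -7 + 6*(-2))/(-8942) = -11416*(-16681 - 24092)/(9522 - 6060) + 33/(-8942) = -11416/(3462/(-40773)) + 33*(-1/8942) = -11416/(3462*(-1/40773)) - 33/8942 = -11416/(-1154/13591) - 33/8942 = -11416*(-13591/1154) - 33/8942 = 77577428/577 - 33/8942 = 693697342135/5159534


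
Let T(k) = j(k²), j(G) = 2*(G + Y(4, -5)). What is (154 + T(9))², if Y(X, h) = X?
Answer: 104976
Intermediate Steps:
j(G) = 8 + 2*G (j(G) = 2*(G + 4) = 2*(4 + G) = 8 + 2*G)
T(k) = 8 + 2*k²
(154 + T(9))² = (154 + (8 + 2*9²))² = (154 + (8 + 2*81))² = (154 + (8 + 162))² = (154 + 170)² = 324² = 104976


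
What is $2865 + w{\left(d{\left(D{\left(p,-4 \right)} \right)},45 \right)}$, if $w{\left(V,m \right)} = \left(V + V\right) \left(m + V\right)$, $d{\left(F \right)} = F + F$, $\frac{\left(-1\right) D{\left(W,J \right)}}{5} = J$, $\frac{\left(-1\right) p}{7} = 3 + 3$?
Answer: $9665$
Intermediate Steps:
$p = -42$ ($p = - 7 \left(3 + 3\right) = \left(-7\right) 6 = -42$)
$D{\left(W,J \right)} = - 5 J$
$d{\left(F \right)} = 2 F$
$w{\left(V,m \right)} = 2 V \left(V + m\right)$
$2865 + w{\left(d{\left(D{\left(p,-4 \right)} \right)},45 \right)} = 2865 + 2 \cdot 2 \left(\left(-5\right) \left(-4\right)\right) \left(2 \left(\left(-5\right) \left(-4\right)\right) + 45\right) = 2865 + 2 \cdot 2 \cdot 20 \left(2 \cdot 20 + 45\right) = 2865 + 2 \cdot 40 \left(40 + 45\right) = 2865 + 2 \cdot 40 \cdot 85 = 2865 + 6800 = 9665$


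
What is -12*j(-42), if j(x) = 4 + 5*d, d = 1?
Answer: -108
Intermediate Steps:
j(x) = 9 (j(x) = 4 + 5*1 = 4 + 5 = 9)
-12*j(-42) = -12*9 = -108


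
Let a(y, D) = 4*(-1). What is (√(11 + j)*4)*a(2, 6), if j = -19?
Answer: -32*I*√2 ≈ -45.255*I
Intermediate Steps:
a(y, D) = -4
(√(11 + j)*4)*a(2, 6) = (√(11 - 19)*4)*(-4) = (√(-8)*4)*(-4) = ((2*I*√2)*4)*(-4) = (8*I*√2)*(-4) = -32*I*√2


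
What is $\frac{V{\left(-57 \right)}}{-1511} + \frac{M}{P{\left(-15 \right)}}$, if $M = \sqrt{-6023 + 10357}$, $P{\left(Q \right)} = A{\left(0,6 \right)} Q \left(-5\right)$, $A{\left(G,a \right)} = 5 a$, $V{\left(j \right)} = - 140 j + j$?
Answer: $- \frac{7923}{1511} + \frac{\sqrt{4334}}{2250} \approx -5.2143$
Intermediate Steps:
$V{\left(j \right)} = - 139 j$
$P{\left(Q \right)} = - 150 Q$ ($P{\left(Q \right)} = 5 \cdot 6 Q \left(-5\right) = 30 Q \left(-5\right) = - 150 Q$)
$M = \sqrt{4334} \approx 65.833$
$\frac{V{\left(-57 \right)}}{-1511} + \frac{M}{P{\left(-15 \right)}} = \frac{\left(-139\right) \left(-57\right)}{-1511} + \frac{\sqrt{4334}}{\left(-150\right) \left(-15\right)} = 7923 \left(- \frac{1}{1511}\right) + \frac{\sqrt{4334}}{2250} = - \frac{7923}{1511} + \sqrt{4334} \cdot \frac{1}{2250} = - \frac{7923}{1511} + \frac{\sqrt{4334}}{2250}$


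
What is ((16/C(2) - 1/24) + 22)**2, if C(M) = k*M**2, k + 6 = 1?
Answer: 6446521/14400 ≈ 447.67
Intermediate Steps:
k = -5 (k = -6 + 1 = -5)
C(M) = -5*M**2
((16/C(2) - 1/24) + 22)**2 = ((16/((-5*2**2)) - 1/24) + 22)**2 = ((16/((-5*4)) - 1*1/24) + 22)**2 = ((16/(-20) - 1/24) + 22)**2 = ((16*(-1/20) - 1/24) + 22)**2 = ((-4/5 - 1/24) + 22)**2 = (-101/120 + 22)**2 = (2539/120)**2 = 6446521/14400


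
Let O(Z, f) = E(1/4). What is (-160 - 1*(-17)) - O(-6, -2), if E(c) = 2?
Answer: -145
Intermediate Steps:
O(Z, f) = 2
(-160 - 1*(-17)) - O(-6, -2) = (-160 - 1*(-17)) - 1*2 = (-160 + 17) - 2 = -143 - 2 = -145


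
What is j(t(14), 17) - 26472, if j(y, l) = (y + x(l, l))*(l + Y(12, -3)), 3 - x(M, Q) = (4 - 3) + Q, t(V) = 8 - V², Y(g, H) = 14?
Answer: -32765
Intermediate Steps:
x(M, Q) = 2 - Q (x(M, Q) = 3 - ((4 - 3) + Q) = 3 - (1 + Q) = 3 + (-1 - Q) = 2 - Q)
j(y, l) = (14 + l)*(2 + y - l) (j(y, l) = (y + (2 - l))*(l + 14) = (2 + y - l)*(14 + l) = (14 + l)*(2 + y - l))
j(t(14), 17) - 26472 = (28 - 1*17² - 12*17 + 14*(8 - 1*14²) + 17*(8 - 1*14²)) - 26472 = (28 - 1*289 - 204 + 14*(8 - 1*196) + 17*(8 - 1*196)) - 26472 = (28 - 289 - 204 + 14*(8 - 196) + 17*(8 - 196)) - 26472 = (28 - 289 - 204 + 14*(-188) + 17*(-188)) - 26472 = (28 - 289 - 204 - 2632 - 3196) - 26472 = -6293 - 26472 = -32765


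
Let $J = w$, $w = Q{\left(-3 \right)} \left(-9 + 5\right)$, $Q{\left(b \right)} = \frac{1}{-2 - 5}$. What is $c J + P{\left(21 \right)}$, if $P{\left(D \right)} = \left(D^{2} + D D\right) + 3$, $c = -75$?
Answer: $\frac{5895}{7} \approx 842.14$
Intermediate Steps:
$Q{\left(b \right)} = - \frac{1}{7}$ ($Q{\left(b \right)} = \frac{1}{-7} = - \frac{1}{7}$)
$w = \frac{4}{7}$ ($w = - \frac{-9 + 5}{7} = \left(- \frac{1}{7}\right) \left(-4\right) = \frac{4}{7} \approx 0.57143$)
$J = \frac{4}{7} \approx 0.57143$
$P{\left(D \right)} = 3 + 2 D^{2}$ ($P{\left(D \right)} = \left(D^{2} + D^{2}\right) + 3 = 2 D^{2} + 3 = 3 + 2 D^{2}$)
$c J + P{\left(21 \right)} = \left(-75\right) \frac{4}{7} + \left(3 + 2 \cdot 21^{2}\right) = - \frac{300}{7} + \left(3 + 2 \cdot 441\right) = - \frac{300}{7} + \left(3 + 882\right) = - \frac{300}{7} + 885 = \frac{5895}{7}$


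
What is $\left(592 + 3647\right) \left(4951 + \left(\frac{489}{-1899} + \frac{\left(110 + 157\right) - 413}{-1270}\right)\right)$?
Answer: $\frac{2811900957417}{133985} \approx 2.0987 \cdot 10^{7}$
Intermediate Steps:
$\left(592 + 3647\right) \left(4951 + \left(\frac{489}{-1899} + \frac{\left(110 + 157\right) - 413}{-1270}\right)\right) = 4239 \left(4951 + \left(489 \left(- \frac{1}{1899}\right) + \left(267 - 413\right) \left(- \frac{1}{1270}\right)\right)\right) = 4239 \left(4951 - \frac{57296}{401955}\right) = 4239 \cdot \frac{1990021909}{401955} = \frac{2811900957417}{133985}$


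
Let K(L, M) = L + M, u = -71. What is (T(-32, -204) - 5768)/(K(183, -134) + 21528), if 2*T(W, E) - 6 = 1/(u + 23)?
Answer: -553441/2071392 ≈ -0.26718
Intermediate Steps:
T(W, E) = 287/96 (T(W, E) = 3 + 1/(2*(-71 + 23)) = 3 + (½)/(-48) = 3 + (½)*(-1/48) = 3 - 1/96 = 287/96)
(T(-32, -204) - 5768)/(K(183, -134) + 21528) = (287/96 - 5768)/((183 - 134) + 21528) = -553441/(96*(49 + 21528)) = -553441/96/21577 = -553441/96*1/21577 = -553441/2071392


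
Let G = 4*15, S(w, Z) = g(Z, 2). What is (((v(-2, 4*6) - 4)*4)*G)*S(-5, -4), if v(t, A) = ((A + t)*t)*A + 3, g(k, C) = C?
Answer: -507360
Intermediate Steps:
v(t, A) = 3 + A*t*(A + t) (v(t, A) = (t*(A + t))*A + 3 = A*t*(A + t) + 3 = 3 + A*t*(A + t))
S(w, Z) = 2
G = 60
(((v(-2, 4*6) - 4)*4)*G)*S(-5, -4) = ((((3 + (4*6)*(-2)² - 2*(4*6)²) - 4)*4)*60)*2 = ((((3 + 24*4 - 2*24²) - 4)*4)*60)*2 = ((((3 + 96 - 2*576) - 4)*4)*60)*2 = ((((3 + 96 - 1152) - 4)*4)*60)*2 = (((-1053 - 4)*4)*60)*2 = (-1057*4*60)*2 = -4228*60*2 = -253680*2 = -507360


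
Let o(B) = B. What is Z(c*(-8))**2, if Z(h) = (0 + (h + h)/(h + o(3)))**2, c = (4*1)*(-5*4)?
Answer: 2684354560000/170940075601 ≈ 15.703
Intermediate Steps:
c = -80 (c = 4*(-20) = -80)
Z(h) = 4*h**2/(3 + h)**2 (Z(h) = (0 + (h + h)/(h + 3))**2 = (0 + (2*h)/(3 + h))**2 = (0 + 2*h/(3 + h))**2 = (2*h/(3 + h))**2 = 4*h**2/(3 + h)**2)
Z(c*(-8))**2 = (4*(-80*(-8))**2/(3 - 80*(-8))**2)**2 = (4*640**2/(3 + 640)**2)**2 = (4*409600/643**2)**2 = (4*409600*(1/413449))**2 = (1638400/413449)**2 = 2684354560000/170940075601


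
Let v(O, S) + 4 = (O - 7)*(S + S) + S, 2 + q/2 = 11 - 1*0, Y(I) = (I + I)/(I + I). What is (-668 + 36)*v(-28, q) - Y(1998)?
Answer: 787471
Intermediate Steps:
Y(I) = 1 (Y(I) = (2*I)/((2*I)) = (2*I)*(1/(2*I)) = 1)
q = 18 (q = -4 + 2*(11 - 1*0) = -4 + 2*(11 + 0) = -4 + 2*11 = -4 + 22 = 18)
v(O, S) = -4 + S + 2*S*(-7 + O) (v(O, S) = -4 + ((O - 7)*(S + S) + S) = -4 + ((-7 + O)*(2*S) + S) = -4 + (2*S*(-7 + O) + S) = -4 + (S + 2*S*(-7 + O)) = -4 + S + 2*S*(-7 + O))
(-668 + 36)*v(-28, q) - Y(1998) = (-668 + 36)*(-4 - 13*18 + 2*(-28)*18) - 1*1 = -632*(-4 - 234 - 1008) - 1 = -632*(-1246) - 1 = 787472 - 1 = 787471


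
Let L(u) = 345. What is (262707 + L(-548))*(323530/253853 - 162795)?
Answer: -10870801619246460/253853 ≈ -4.2823e+10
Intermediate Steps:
(262707 + L(-548))*(323530/253853 - 162795) = (262707 + 345)*(323530/253853 - 162795) = 263052*(323530*(1/253853) - 162795) = 263052*(323530/253853 - 162795) = 263052*(-41325675605/253853) = -10870801619246460/253853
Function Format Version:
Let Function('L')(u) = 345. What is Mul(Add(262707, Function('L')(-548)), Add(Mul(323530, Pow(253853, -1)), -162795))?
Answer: Rational(-10870801619246460, 253853) ≈ -4.2823e+10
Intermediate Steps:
Mul(Add(262707, Function('L')(-548)), Add(Mul(323530, Pow(253853, -1)), -162795)) = Mul(Add(262707, 345), Add(Mul(323530, Pow(253853, -1)), -162795)) = Mul(263052, Add(Mul(323530, Rational(1, 253853)), -162795)) = Mul(263052, Add(Rational(323530, 253853), -162795)) = Mul(263052, Rational(-41325675605, 253853)) = Rational(-10870801619246460, 253853)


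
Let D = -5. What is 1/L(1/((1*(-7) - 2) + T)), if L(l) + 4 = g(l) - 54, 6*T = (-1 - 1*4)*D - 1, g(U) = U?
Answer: -5/291 ≈ -0.017182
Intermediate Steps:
T = 4 (T = ((-1 - 1*4)*(-5) - 1)/6 = ((-1 - 4)*(-5) - 1)/6 = (-5*(-5) - 1)/6 = (25 - 1)/6 = (⅙)*24 = 4)
L(l) = -58 + l (L(l) = -4 + (l - 54) = -4 + (-54 + l) = -58 + l)
1/L(1/((1*(-7) - 2) + T)) = 1/(-58 + 1/((1*(-7) - 2) + 4)) = 1/(-58 + 1/((-7 - 2) + 4)) = 1/(-58 + 1/(-9 + 4)) = 1/(-58 + 1/(-5)) = 1/(-58 - ⅕) = 1/(-291/5) = -5/291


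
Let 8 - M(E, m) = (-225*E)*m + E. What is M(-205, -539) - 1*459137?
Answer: 24402451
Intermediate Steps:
M(E, m) = 8 - E + 225*E*m (M(E, m) = 8 - ((-225*E)*m + E) = 8 - (-225*E*m + E) = 8 - (E - 225*E*m) = 8 + (-E + 225*E*m) = 8 - E + 225*E*m)
M(-205, -539) - 1*459137 = (8 - 1*(-205) + 225*(-205)*(-539)) - 1*459137 = (8 + 205 + 24861375) - 459137 = 24861588 - 459137 = 24402451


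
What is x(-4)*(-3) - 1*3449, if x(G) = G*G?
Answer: -3497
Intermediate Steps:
x(G) = G²
x(-4)*(-3) - 1*3449 = (-4)²*(-3) - 1*3449 = 16*(-3) - 3449 = -48 - 3449 = -3497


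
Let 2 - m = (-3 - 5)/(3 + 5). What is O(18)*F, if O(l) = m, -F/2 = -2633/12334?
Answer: 7899/6167 ≈ 1.2808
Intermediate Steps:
F = 2633/6167 (F = -(-5266)/12334 = -2*(-2633/12334) = 2633/6167 ≈ 0.42695)
m = 3 (m = 2 - (-3 - 5)/(3 + 5) = 2 - (-8)/8 = 2 - 1*(-1) = 2 + 1 = 3)
O(l) = 3
O(18)*F = 3*(2633/6167) = 7899/6167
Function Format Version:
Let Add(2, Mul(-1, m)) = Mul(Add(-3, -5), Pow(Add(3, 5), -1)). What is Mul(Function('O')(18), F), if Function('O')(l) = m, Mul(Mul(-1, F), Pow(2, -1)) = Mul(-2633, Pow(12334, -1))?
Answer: Rational(7899, 6167) ≈ 1.2808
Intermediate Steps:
F = Rational(2633, 6167) (F = Mul(-2, Mul(-2633, Pow(12334, -1))) = Mul(-2, Mul(-2633, Rational(1, 12334))) = Mul(-2, Rational(-2633, 12334)) = Rational(2633, 6167) ≈ 0.42695)
m = 3 (m = Add(2, Mul(-1, Mul(Add(-3, -5), Pow(Add(3, 5), -1)))) = Add(2, Mul(-1, Mul(-8, Pow(8, -1)))) = Add(2, Mul(-1, Mul(-8, Rational(1, 8)))) = Add(2, Mul(-1, -1)) = Add(2, 1) = 3)
Function('O')(l) = 3
Mul(Function('O')(18), F) = Mul(3, Rational(2633, 6167)) = Rational(7899, 6167)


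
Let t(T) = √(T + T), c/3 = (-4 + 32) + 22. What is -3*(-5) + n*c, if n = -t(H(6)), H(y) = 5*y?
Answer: 15 - 300*√15 ≈ -1146.9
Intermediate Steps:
c = 150 (c = 3*((-4 + 32) + 22) = 3*(28 + 22) = 3*50 = 150)
t(T) = √2*√T (t(T) = √(2*T) = √2*√T)
n = -2*√15 (n = -√2*√(5*6) = -√2*√30 = -2*√15 ≈ -7.7460)
-3*(-5) + n*c = -3*(-5) - 2*√15*150 = 15 - 300*√15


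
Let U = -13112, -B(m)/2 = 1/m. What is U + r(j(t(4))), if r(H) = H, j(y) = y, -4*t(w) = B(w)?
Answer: -104895/8 ≈ -13112.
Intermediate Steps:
B(m) = -2/m
t(w) = 1/(2*w) (t(w) = -(-1)/(2*w) = 1/(2*w))
U + r(j(t(4))) = -13112 + (1/2)/4 = -13112 + (1/2)*(1/4) = -13112 + 1/8 = -104895/8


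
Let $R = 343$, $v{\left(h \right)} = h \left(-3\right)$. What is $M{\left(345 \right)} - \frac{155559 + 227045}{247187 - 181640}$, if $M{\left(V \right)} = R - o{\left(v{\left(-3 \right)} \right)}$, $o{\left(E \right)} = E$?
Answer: $\frac{21510094}{65547} \approx 328.16$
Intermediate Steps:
$v{\left(h \right)} = - 3 h$
$M{\left(V \right)} = 334$ ($M{\left(V \right)} = 343 - \left(-3\right) \left(-3\right) = 343 - 9 = 334$)
$M{\left(345 \right)} - \frac{155559 + 227045}{247187 - 181640} = 334 - \frac{155559 + 227045}{247187 - 181640} = 334 - \frac{382604}{65547} = \frac{21510094}{65547}$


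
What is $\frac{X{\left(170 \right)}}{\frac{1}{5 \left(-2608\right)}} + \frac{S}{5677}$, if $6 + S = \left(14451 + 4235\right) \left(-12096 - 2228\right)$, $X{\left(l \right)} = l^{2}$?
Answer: $- \frac{2139679170270}{5677} \approx -3.769 \cdot 10^{8}$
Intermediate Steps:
$S = -267658270$ ($S = -6 + \left(14451 + 4235\right) \left(-12096 - 2228\right) = -6 + 18686 \left(-14324\right) = -6 - 267658264 = -267658270$)
$\frac{X{\left(170 \right)}}{\frac{1}{5 \left(-2608\right)}} + \frac{S}{5677} = \frac{170^{2}}{\frac{1}{5 \left(-2608\right)}} - \frac{267658270}{5677} = \frac{28900}{\frac{1}{-13040}} - \frac{267658270}{5677} = \frac{28900}{- \frac{1}{13040}} - \frac{267658270}{5677} = 28900 \left(-13040\right) - \frac{267658270}{5677} = -376856000 - \frac{267658270}{5677} = - \frac{2139679170270}{5677}$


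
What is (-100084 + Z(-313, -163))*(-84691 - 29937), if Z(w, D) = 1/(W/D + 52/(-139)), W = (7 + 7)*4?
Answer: 46636072158529/4065 ≈ 1.1473e+10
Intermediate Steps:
W = 56 (W = 14*4 = 56)
Z(w, D) = 1/(-52/139 + 56/D) (Z(w, D) = 1/(56/D + 52/(-139)) = 1/(56/D + 52*(-1/139)) = 1/(56/D - 52/139) = 1/(-52/139 + 56/D))
(-100084 + Z(-313, -163))*(-84691 - 29937) = (-100084 - 139*(-163)/(-7784 + 52*(-163)))*(-84691 - 29937) = (-100084 - 139*(-163)/(-7784 - 8476))*(-114628) = (-100084 - 139*(-163)/(-16260))*(-114628) = (-100084 - 139*(-163)*(-1/16260))*(-114628) = (-100084 - 22657/16260)*(-114628) = -1627388497/16260*(-114628) = 46636072158529/4065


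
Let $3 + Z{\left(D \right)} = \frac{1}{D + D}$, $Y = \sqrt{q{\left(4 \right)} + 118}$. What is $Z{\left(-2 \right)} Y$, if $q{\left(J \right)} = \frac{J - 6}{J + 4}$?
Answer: $- \frac{13 \sqrt{471}}{8} \approx -35.267$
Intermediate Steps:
$q{\left(J \right)} = \frac{-6 + J}{4 + J}$
$Y = \frac{\sqrt{471}}{2}$ ($Y = \sqrt{\frac{-6 + 4}{4 + 4} + 118} = \sqrt{\frac{1}{8} \left(-2\right) + 118} = \sqrt{- \frac{1}{4} + 118} = \sqrt{\frac{471}{4}} = \frac{\sqrt{471}}{2} \approx 10.851$)
$Z{\left(D \right)} = -3 + \frac{1}{2 D}$ ($Z{\left(D \right)} = -3 + \frac{1}{D + D} = -3 + \frac{1}{2 D}$)
$Z{\left(-2 \right)} Y = \left(-3 + \frac{1}{2 \left(-2\right)}\right) \frac{\sqrt{471}}{2} = \left(-3 + \frac{1}{2} \left(- \frac{1}{2}\right)\right) \frac{\sqrt{471}}{2} = \left(-3 - \frac{1}{4}\right) \frac{\sqrt{471}}{2} = - \frac{13 \frac{\sqrt{471}}{2}}{4} = - \frac{13 \sqrt{471}}{8}$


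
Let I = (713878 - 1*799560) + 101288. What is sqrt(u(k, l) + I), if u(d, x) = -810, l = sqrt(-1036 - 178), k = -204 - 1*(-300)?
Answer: 6*sqrt(411) ≈ 121.64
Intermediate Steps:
k = 96 (k = -204 + 300 = 96)
l = I*sqrt(1214) (l = sqrt(-1214) = I*sqrt(1214) ≈ 34.843*I)
I = 15606 (I = (713878 - 799560) + 101288 = -85682 + 101288 = 15606)
sqrt(u(k, l) + I) = sqrt(-810 + 15606) = sqrt(14796) = 6*sqrt(411)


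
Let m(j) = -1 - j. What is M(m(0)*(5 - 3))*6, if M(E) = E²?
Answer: 24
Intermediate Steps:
M(m(0)*(5 - 3))*6 = ((-1 - 1*0)*(5 - 3))²*6 = ((-1 + 0)*2)²*6 = (-1*2)²*6 = (-2)²*6 = 4*6 = 24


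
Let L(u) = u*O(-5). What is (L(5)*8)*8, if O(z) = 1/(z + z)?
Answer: -32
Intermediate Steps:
O(z) = 1/(2*z)
L(u) = -u/10 (L(u) = u*((½)/(-5)) = u*((½)*(-⅕)) = u*(-⅒) = -u/10)
(L(5)*8)*8 = (-⅒*5*8)*8 = -½*8*8 = -4*8 = -32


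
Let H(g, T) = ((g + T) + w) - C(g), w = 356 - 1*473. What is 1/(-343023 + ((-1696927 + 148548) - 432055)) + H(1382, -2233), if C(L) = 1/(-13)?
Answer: -29236059444/30204941 ≈ -967.92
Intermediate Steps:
w = -117 (w = 356 - 473 = -117)
C(L) = -1/13
H(g, T) = -1520/13 + T + g (H(g, T) = ((g + T) - 117) - 1*(-1/13) = ((T + g) - 117) + 1/13 = (-117 + T + g) + 1/13 = -1520/13 + T + g)
1/(-343023 + ((-1696927 + 148548) - 432055)) + H(1382, -2233) = 1/(-343023 + ((-1696927 + 148548) - 432055)) + (-1520/13 - 2233 + 1382) = 1/(-343023 + (-1548379 - 432055)) - 12583/13 = 1/(-343023 - 1980434) - 12583/13 = 1/(-2323457) - 12583/13 = -1/2323457 - 12583/13 = -29236059444/30204941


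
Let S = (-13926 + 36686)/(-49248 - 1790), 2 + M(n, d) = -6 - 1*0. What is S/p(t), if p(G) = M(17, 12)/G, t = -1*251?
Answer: -714095/51038 ≈ -13.991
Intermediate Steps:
t = -251
M(n, d) = -8 (M(n, d) = -2 + (-6 - 1*0) = -2 + (-6 + 0) = -2 - 6 = -8)
p(G) = -8/G
S = -11380/25519 (S = 22760/(-51038) = 22760*(-1/51038) = -11380/25519 ≈ -0.44594)
S/p(t) = -11380/(25519*((-8/(-251)))) = -11380/(25519*((-8*(-1/251)))) = -11380/(25519*8/251) = -11380/25519*251/8 = -714095/51038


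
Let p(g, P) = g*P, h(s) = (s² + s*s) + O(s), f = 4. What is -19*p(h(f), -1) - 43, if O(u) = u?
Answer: 641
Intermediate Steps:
h(s) = s + 2*s² (h(s) = (s² + s*s) + s = (s² + s²) + s = 2*s² + s = s + 2*s²)
p(g, P) = P*g
-19*p(h(f), -1) - 43 = -(-19)*4*(1 + 2*4) - 43 = -(-19)*4*(1 + 8) - 43 = -(-19)*4*9 - 43 = -(-19)*36 - 43 = -19*(-36) - 43 = 684 - 43 = 641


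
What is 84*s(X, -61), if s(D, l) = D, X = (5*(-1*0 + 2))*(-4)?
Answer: -3360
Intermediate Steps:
X = -40 (X = (5*(0 + 2))*(-4) = (5*2)*(-4) = 10*(-4) = -40)
84*s(X, -61) = 84*(-40) = -3360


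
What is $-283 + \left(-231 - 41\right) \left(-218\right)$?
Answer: $59013$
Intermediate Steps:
$-283 + \left(-231 - 41\right) \left(-218\right) = -283 - -59296 = -283 + 59296 = 59013$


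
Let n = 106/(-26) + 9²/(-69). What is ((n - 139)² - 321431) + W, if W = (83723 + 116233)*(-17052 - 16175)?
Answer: -594001578180482/89401 ≈ -6.6442e+9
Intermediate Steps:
W = -6643938012 (W = 199956*(-33227) = -6643938012)
n = -1570/299 (n = 106*(-1/26) + 81*(-1/69) = -53/13 - 27/23 = -1570/299 ≈ -5.2508)
((n - 139)² - 321431) + W = ((-1570/299 - 139)² - 321431) - 6643938012 = ((-43131/299)² - 321431) - 6643938012 = (1860283161/89401 - 321431) - 6643938012 = -26875969670/89401 - 6643938012 = -594001578180482/89401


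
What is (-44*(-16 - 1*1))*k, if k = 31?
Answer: 23188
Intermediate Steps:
(-44*(-16 - 1*1))*k = -44*(-16 - 1*1)*31 = -44*(-16 - 1)*31 = -44*(-17)*31 = 748*31 = 23188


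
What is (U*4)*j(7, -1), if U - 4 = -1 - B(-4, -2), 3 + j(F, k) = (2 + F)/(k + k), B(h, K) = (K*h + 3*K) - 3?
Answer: -120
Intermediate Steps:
B(h, K) = -3 + 3*K + K*h (B(h, K) = (3*K + K*h) - 3 = -3 + 3*K + K*h)
j(F, k) = -3 + (2 + F)/(2*k) (j(F, k) = -3 + (2 + F)/(k + k) = -3 + (2 + F)/((2*k)) = -3 + (2 + F)*(1/(2*k)) = -3 + (2 + F)/(2*k))
U = 4 (U = 4 + (-1 - (-3 + 3*(-2) - 2*(-4))) = 4 + (-1 - (-3 - 6 + 8)) = 4 + (-1 - 1*(-1)) = 4 + (-1 + 1) = 4 + 0 = 4)
(U*4)*j(7, -1) = (4*4)*((½)*(2 + 7 - 6*(-1))/(-1)) = 16*((½)*(-1)*(2 + 7 + 6)) = 16*((½)*(-1)*15) = 16*(-15/2) = -120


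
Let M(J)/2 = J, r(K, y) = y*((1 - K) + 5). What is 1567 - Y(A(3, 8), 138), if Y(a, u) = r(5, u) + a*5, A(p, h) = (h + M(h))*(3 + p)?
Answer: 709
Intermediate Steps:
r(K, y) = y*(6 - K)
M(J) = 2*J
A(p, h) = 3*h*(3 + p) (A(p, h) = (h + 2*h)*(3 + p) = (3*h)*(3 + p) = 3*h*(3 + p))
Y(a, u) = u + 5*a (Y(a, u) = u*(6 - 1*5) + a*5 = u*(6 - 5) + 5*a = u*1 + 5*a = u + 5*a)
1567 - Y(A(3, 8), 138) = 1567 - (138 + 5*(3*8*(3 + 3))) = 1567 - (138 + 5*(3*8*6)) = 1567 - (138 + 5*144) = 1567 - (138 + 720) = 1567 - 1*858 = 1567 - 858 = 709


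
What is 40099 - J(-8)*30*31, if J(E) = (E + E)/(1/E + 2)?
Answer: 48035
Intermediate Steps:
J(E) = 2*E/(2 + 1/E) (J(E) = (2*E)/(2 + 1/E) = 2*E/(2 + 1/E))
40099 - J(-8)*30*31 = 40099 - (2*(-8)²/(1 + 2*(-8)))*30*31 = 40099 - (2*64/(1 - 16))*30*31 = 40099 - (2*64/(-15))*30*31 = 40099 - (2*64*(-1/15))*30*31 = 40099 - (-128/15*30)*31 = 40099 - (-256)*31 = 40099 - 1*(-7936) = 40099 + 7936 = 48035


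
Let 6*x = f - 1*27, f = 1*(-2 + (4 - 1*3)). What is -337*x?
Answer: 4718/3 ≈ 1572.7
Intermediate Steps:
f = -1 (f = 1*(-2 + (4 - 3)) = 1*(-2 + 1) = 1*(-1) = -1)
x = -14/3 (x = (-1 - 1*27)/6 = (-1 - 27)/6 = (⅙)*(-28) = -14/3 ≈ -4.6667)
-337*x = -337*(-14/3) = 4718/3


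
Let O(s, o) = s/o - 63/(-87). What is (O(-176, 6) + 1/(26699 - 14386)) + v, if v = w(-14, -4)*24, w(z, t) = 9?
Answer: 200738926/1071231 ≈ 187.39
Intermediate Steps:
O(s, o) = 21/29 + s/o (O(s, o) = s/o - 63*(-1/87) = s/o + 21/29 = 21/29 + s/o)
v = 216 (v = 9*24 = 216)
(O(-176, 6) + 1/(26699 - 14386)) + v = ((21/29 - 176/6) + 1/(26699 - 14386)) + 216 = ((21/29 - 176*1/6) + 1/12313) + 216 = ((21/29 - 88/3) + 1/12313) + 216 = (-2489/87 + 1/12313) + 216 = -30646970/1071231 + 216 = 200738926/1071231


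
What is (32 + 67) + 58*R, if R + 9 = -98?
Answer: -6107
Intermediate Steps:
R = -107 (R = -9 - 98 = -107)
(32 + 67) + 58*R = (32 + 67) + 58*(-107) = 99 - 6206 = -6107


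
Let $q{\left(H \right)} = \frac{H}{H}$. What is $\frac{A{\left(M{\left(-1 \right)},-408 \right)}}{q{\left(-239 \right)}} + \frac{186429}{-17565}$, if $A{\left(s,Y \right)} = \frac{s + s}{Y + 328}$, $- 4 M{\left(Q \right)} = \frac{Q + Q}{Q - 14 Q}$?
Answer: $- \frac{2585383}{243568} \approx -10.615$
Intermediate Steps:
$M{\left(Q \right)} = \frac{1}{26}$ ($M{\left(Q \right)} = - \frac{\left(Q + Q\right) \frac{1}{Q - 14 Q}}{4} = - \frac{2 Q \frac{1}{\left(-13\right) Q}}{4} = - \frac{2 Q \left(- \frac{1}{13 Q}\right)}{4} = \left(- \frac{1}{4}\right) \left(- \frac{2}{13}\right) = \frac{1}{26}$)
$q{\left(H \right)} = 1$
$A{\left(s,Y \right)} = \frac{2 s}{328 + Y}$
$\frac{A{\left(M{\left(-1 \right)},-408 \right)}}{q{\left(-239 \right)}} + \frac{186429}{-17565} = \frac{2 \cdot \frac{1}{26} \frac{1}{328 - 408}}{1} + \frac{186429}{-17565} = 2 \cdot \frac{1}{26} \frac{1}{-80} \cdot 1 + 186429 \left(- \frac{1}{17565}\right) = 2 \cdot \frac{1}{26} \left(- \frac{1}{80}\right) 1 - \frac{62143}{5855} = \left(- \frac{1}{1040}\right) 1 - \frac{62143}{5855} = - \frac{1}{1040} - \frac{62143}{5855} = - \frac{2585383}{243568}$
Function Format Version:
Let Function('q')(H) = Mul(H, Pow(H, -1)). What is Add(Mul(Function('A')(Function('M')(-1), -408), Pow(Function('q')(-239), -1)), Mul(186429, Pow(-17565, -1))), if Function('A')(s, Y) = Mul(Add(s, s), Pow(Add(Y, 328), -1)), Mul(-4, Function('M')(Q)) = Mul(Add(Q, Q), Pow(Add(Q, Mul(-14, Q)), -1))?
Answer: Rational(-2585383, 243568) ≈ -10.615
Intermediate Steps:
Function('M')(Q) = Rational(1, 26) (Function('M')(Q) = Mul(Rational(-1, 4), Mul(Add(Q, Q), Pow(Add(Q, Mul(-14, Q)), -1))) = Mul(Rational(-1, 4), Mul(Mul(2, Q), Pow(Mul(-13, Q), -1))) = Mul(Rational(-1, 4), Mul(Mul(2, Q), Mul(Rational(-1, 13), Pow(Q, -1)))) = Mul(Rational(-1, 4), Rational(-2, 13)) = Rational(1, 26))
Function('q')(H) = 1
Function('A')(s, Y) = Mul(2, s, Pow(Add(328, Y), -1)) (Function('A')(s, Y) = Mul(Mul(2, s), Pow(Add(328, Y), -1)) = Mul(2, s, Pow(Add(328, Y), -1)))
Add(Mul(Function('A')(Function('M')(-1), -408), Pow(Function('q')(-239), -1)), Mul(186429, Pow(-17565, -1))) = Add(Mul(Mul(2, Rational(1, 26), Pow(Add(328, -408), -1)), Pow(1, -1)), Mul(186429, Pow(-17565, -1))) = Add(Mul(Mul(2, Rational(1, 26), Pow(-80, -1)), 1), Mul(186429, Rational(-1, 17565))) = Add(Mul(Mul(2, Rational(1, 26), Rational(-1, 80)), 1), Rational(-62143, 5855)) = Add(Mul(Rational(-1, 1040), 1), Rational(-62143, 5855)) = Add(Rational(-1, 1040), Rational(-62143, 5855)) = Rational(-2585383, 243568)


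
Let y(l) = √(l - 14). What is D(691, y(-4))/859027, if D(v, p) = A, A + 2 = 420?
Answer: 418/859027 ≈ 0.00048660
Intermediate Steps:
A = 418 (A = -2 + 420 = 418)
y(l) = √(-14 + l)
D(v, p) = 418
D(691, y(-4))/859027 = 418/859027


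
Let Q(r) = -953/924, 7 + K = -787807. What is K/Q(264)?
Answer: 727940136/953 ≈ 7.6384e+5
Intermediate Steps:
K = -787814 (K = -7 - 787807 = -787814)
Q(r) = -953/924 (Q(r) = -953*1/924 = -953/924)
K/Q(264) = -787814/(-953/924) = -787814*(-924/953) = 727940136/953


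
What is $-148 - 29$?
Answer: $-177$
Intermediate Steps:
$-148 - 29 = -177$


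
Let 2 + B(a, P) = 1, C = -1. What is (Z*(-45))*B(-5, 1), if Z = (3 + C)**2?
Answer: 180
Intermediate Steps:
Z = 4 (Z = (3 - 1)**2 = 2**2 = 4)
B(a, P) = -1 (B(a, P) = -2 + 1 = -1)
(Z*(-45))*B(-5, 1) = (4*(-45))*(-1) = -180*(-1) = 180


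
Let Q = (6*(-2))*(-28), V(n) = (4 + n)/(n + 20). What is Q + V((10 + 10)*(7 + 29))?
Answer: 62341/185 ≈ 336.98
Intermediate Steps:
V(n) = (4 + n)/(20 + n)
Q = 336 (Q = -12*(-28) = 336)
Q + V((10 + 10)*(7 + 29)) = 336 + (4 + (10 + 10)*(7 + 29))/(20 + (10 + 10)*(7 + 29)) = 336 + (4 + 20*36)/(20 + 20*36) = 336 + (4 + 720)/(20 + 720) = 336 + 724/740 = 336 + (1/740)*724 = 336 + 181/185 = 62341/185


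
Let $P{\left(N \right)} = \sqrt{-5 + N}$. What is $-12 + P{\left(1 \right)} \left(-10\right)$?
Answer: $-12 - 20 i \approx -12.0 - 20.0 i$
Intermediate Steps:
$-12 + P{\left(1 \right)} \left(-10\right) = -12 + \sqrt{-5 + 1} \left(-10\right) = -12 + \sqrt{-4} \left(-10\right) = -12 + 2 i \left(-10\right) = -12 - 20 i$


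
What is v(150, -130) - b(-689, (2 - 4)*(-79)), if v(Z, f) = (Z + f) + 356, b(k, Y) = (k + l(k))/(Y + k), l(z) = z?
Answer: 198278/531 ≈ 373.40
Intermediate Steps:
b(k, Y) = 2*k/(Y + k) (b(k, Y) = (k + k)/(Y + k) = (2*k)/(Y + k) = 2*k/(Y + k))
v(Z, f) = 356 + Z + f
v(150, -130) - b(-689, (2 - 4)*(-79)) = (356 + 150 - 130) - 2*(-689)/((2 - 4)*(-79) - 689) = 376 - 2*(-689)/(-2*(-79) - 689) = 376 - 2*(-689)/(158 - 689) = 376 - 2*(-689)/(-531) = 376 - 2*(-689)*(-1)/531 = 376 - 1*1378/531 = 376 - 1378/531 = 198278/531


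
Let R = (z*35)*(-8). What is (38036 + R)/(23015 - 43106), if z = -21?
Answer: -43916/20091 ≈ -2.1859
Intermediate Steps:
R = 5880 (R = -21*35*(-8) = -735*(-8) = 5880)
(38036 + R)/(23015 - 43106) = (38036 + 5880)/(23015 - 43106) = 43916/(-20091) = 43916*(-1/20091) = -43916/20091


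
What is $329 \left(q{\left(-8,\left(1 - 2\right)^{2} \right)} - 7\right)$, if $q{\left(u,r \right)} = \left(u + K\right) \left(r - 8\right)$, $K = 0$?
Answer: $16121$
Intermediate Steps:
$q{\left(u,r \right)} = u \left(-8 + r\right)$ ($q{\left(u,r \right)} = \left(u + 0\right) \left(r - 8\right) = u \left(-8 + r\right)$)
$329 \left(q{\left(-8,\left(1 - 2\right)^{2} \right)} - 7\right) = 329 \left(- 8 \left(-8 + \left(1 - 2\right)^{2}\right) - 7\right) = 329 \left(- 8 \left(-8 + \left(-1\right)^{2}\right) - 7\right) = 329 \left(- 8 \left(-8 + 1\right) - 7\right) = 329 \left(\left(-8\right) \left(-7\right) - 7\right) = 329 \left(56 - 7\right) = 329 \cdot 49 = 16121$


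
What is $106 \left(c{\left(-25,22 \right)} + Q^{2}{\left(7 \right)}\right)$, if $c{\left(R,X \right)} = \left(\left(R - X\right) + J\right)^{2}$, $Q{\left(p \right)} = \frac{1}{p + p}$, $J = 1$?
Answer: $\frac{21981061}{98} \approx 2.243 \cdot 10^{5}$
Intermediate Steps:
$Q{\left(p \right)} = \frac{1}{2 p}$
$c{\left(R,X \right)} = \left(1 + R - X\right)^{2}$ ($c{\left(R,X \right)} = \left(\left(R - X\right) + 1\right)^{2} = \left(1 + R - X\right)^{2}$)
$106 \left(c{\left(-25,22 \right)} + Q^{2}{\left(7 \right)}\right) = 106 \left(\left(1 - 25 - 22\right)^{2} + \left(\frac{1}{2 \cdot 7}\right)^{2}\right) = 106 \left(\left(1 - 25 - 22\right)^{2} + \left(\frac{1}{2} \cdot \frac{1}{7}\right)^{2}\right) = 106 \left(\left(-46\right)^{2} + \left(\frac{1}{14}\right)^{2}\right) = 106 \left(2116 + \frac{1}{196}\right) = 106 \cdot \frac{414737}{196} = \frac{21981061}{98}$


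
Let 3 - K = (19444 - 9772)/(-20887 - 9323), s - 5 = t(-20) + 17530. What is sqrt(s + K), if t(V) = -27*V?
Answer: sqrt(458307561970)/5035 ≈ 134.46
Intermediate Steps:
s = 18075 (s = 5 + (-27*(-20) + 17530) = 5 + (540 + 17530) = 5 + 18070 = 18075)
K = 16717/5035 (K = 3 - (19444 - 9772)/(-20887 - 9323) = 3 - 9672/(-30210) = 3 - 9672*(-1)/30210 = 3 - 1*(-1612/5035) = 3 + 1612/5035 = 16717/5035 ≈ 3.3202)
sqrt(s + K) = sqrt(18075 + 16717/5035) = sqrt(91024342/5035) = sqrt(458307561970)/5035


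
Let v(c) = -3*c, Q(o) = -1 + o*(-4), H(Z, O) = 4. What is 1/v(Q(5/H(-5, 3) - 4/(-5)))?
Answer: 5/138 ≈ 0.036232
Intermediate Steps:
Q(o) = -1 - 4*o
1/v(Q(5/H(-5, 3) - 4/(-5))) = 1/(-3*(-1 - 4*(5/4 - 4/(-5)))) = 1/(-3*(-1 - 4*(5*(¼) - 4*(-⅕)))) = 1/(-3*(-1 - 4*(5/4 + ⅘))) = 1/(-3*(-1 - 4*41/20)) = 1/(-3*(-1 - 41/5)) = 1/(-3*(-46/5)) = 1/(138/5) = 5/138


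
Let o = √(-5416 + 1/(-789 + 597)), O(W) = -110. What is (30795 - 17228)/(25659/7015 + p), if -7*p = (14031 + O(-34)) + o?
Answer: -1781194429867393920/260622897714643399 + 5341080980600*I*√3119619/260622897714643399 ≈ -6.8344 + 0.036197*I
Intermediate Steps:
o = I*√3119619/24 (o = √(-5416 + 1/(-192)) = √(-5416 - 1/192) = √(-1039873/192) = I*√3119619/24 ≈ 73.594*I)
p = -13921/7 - I*√3119619/168 (p = -((14031 - 110) + I*√3119619/24)/7 = -(13921 + I*√3119619/24)/7 = -13921/7 - I*√3119619/168 ≈ -1988.7 - 10.513*I)
(30795 - 17228)/(25659/7015 + p) = (30795 - 17228)/(25659/7015 + (-13921/7 - I*√3119619/168)) = 13567/(25659*(1/7015) + (-13921/7 - I*√3119619/168)) = 13567/(25659/7015 + (-13921/7 - I*√3119619/168)) = 13567/(-97476202/49105 - I*√3119619/168)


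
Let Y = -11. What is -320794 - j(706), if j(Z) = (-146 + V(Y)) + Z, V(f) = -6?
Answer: -321348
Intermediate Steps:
j(Z) = -152 + Z (j(Z) = (-146 - 6) + Z = -152 + Z)
-320794 - j(706) = -320794 - (-152 + 706) = -320794 - 1*554 = -320794 - 554 = -321348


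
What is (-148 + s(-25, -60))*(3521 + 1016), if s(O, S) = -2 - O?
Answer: -567125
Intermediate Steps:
(-148 + s(-25, -60))*(3521 + 1016) = (-148 + (-2 - 1*(-25)))*(3521 + 1016) = (-148 + (-2 + 25))*4537 = (-148 + 23)*4537 = -125*4537 = -567125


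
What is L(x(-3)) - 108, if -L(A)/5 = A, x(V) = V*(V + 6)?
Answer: -63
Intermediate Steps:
x(V) = V*(6 + V)
L(A) = -5*A
L(x(-3)) - 108 = -(-15)*(6 - 3) - 108 = -(-15)*3 - 108 = -5*(-9) - 108 = 45 - 108 = -63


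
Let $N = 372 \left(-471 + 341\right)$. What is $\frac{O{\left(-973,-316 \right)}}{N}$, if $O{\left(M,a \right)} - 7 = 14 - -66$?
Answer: $- \frac{29}{16120} \approx -0.001799$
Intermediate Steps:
$O{\left(M,a \right)} = 87$ ($O{\left(M,a \right)} = 7 + \left(14 - -66\right) = 7 + \left(14 + 66\right) = 7 + 80 = 87$)
$N = -48360$ ($N = 372 \left(-130\right) = -48360$)
$\frac{O{\left(-973,-316 \right)}}{N} = \frac{87}{-48360} = 87 \left(- \frac{1}{48360}\right) = - \frac{29}{16120}$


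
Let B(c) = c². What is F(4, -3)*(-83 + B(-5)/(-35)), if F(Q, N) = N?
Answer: 1758/7 ≈ 251.14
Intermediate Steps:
F(4, -3)*(-83 + B(-5)/(-35)) = -3*(-83 + (-5)²/(-35)) = -3*(-83 + 25*(-1/35)) = -3*(-83 - 5/7) = -3*(-586/7) = 1758/7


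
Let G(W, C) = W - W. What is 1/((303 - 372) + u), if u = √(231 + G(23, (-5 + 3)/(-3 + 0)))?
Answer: -23/1510 - √231/4530 ≈ -0.018587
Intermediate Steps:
G(W, C) = 0
u = √231 (u = √(231 + 0) = √231 ≈ 15.199)
1/((303 - 372) + u) = 1/((303 - 372) + √231) = 1/(-69 + √231)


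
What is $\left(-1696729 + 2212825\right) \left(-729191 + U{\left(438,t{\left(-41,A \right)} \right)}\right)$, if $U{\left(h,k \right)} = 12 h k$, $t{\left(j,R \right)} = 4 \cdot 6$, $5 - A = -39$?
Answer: $-311230144512$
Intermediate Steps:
$A = 44$ ($A = 5 - -39 = 5 + 39 = 44$)
$t{\left(j,R \right)} = 24$
$U{\left(h,k \right)} = 12 h k$
$\left(-1696729 + 2212825\right) \left(-729191 + U{\left(438,t{\left(-41,A \right)} \right)}\right) = \left(-1696729 + 2212825\right) \left(-729191 + 12 \cdot 438 \cdot 24\right) = 516096 \left(-729191 + 126144\right) = 516096 \left(-603047\right) = -311230144512$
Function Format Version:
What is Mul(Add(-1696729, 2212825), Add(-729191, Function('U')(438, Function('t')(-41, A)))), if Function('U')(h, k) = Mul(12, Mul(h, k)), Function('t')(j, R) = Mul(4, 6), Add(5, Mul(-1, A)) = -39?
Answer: -311230144512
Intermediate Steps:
A = 44 (A = Add(5, Mul(-1, -39)) = Add(5, 39) = 44)
Function('t')(j, R) = 24
Function('U')(h, k) = Mul(12, h, k)
Mul(Add(-1696729, 2212825), Add(-729191, Function('U')(438, Function('t')(-41, A)))) = Mul(Add(-1696729, 2212825), Add(-729191, Mul(12, 438, 24))) = Mul(516096, Add(-729191, 126144)) = Mul(516096, -603047) = -311230144512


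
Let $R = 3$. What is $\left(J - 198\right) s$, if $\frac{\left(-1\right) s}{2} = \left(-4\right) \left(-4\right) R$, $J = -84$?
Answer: $27072$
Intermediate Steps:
$s = -96$ ($s = - 2 \left(-4\right) \left(-4\right) 3 = - 2 \cdot 16 \cdot 3 = \left(-2\right) 48 = -96$)
$\left(J - 198\right) s = \left(-84 - 198\right) \left(-96\right) = \left(-282\right) \left(-96\right) = 27072$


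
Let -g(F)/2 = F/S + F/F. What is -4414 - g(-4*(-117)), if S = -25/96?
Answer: -200156/25 ≈ -8006.2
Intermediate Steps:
S = -25/96 (S = -25*1/96 = -25/96 ≈ -0.26042)
g(F) = -2 + 192*F/25 (g(F) = -2*(F/(-25/96) + F/F) = -2*(F*(-96/25) + 1) = -2*(-96*F/25 + 1) = -2*(1 - 96*F/25) = -2 + 192*F/25)
-4414 - g(-4*(-117)) = -4414 - (-2 + 192*(-4*(-117))/25) = -4414 - (-2 + (192/25)*468) = -4414 - (-2 + 89856/25) = -4414 - 1*89806/25 = -4414 - 89806/25 = -200156/25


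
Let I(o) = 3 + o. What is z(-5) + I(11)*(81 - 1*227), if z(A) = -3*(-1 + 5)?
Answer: -2056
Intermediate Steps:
z(A) = -12 (z(A) = -3*4 = -12)
z(-5) + I(11)*(81 - 1*227) = -12 + (3 + 11)*(81 - 1*227) = -12 + 14*(81 - 227) = -12 + 14*(-146) = -12 - 2044 = -2056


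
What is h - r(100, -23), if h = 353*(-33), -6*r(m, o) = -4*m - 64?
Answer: -35179/3 ≈ -11726.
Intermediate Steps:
r(m, o) = 32/3 + 2*m/3 (r(m, o) = -(-4*m - 64)/6 = -(-64 - 4*m)/6 = 32/3 + 2*m/3)
h = -11649
h - r(100, -23) = -11649 - (32/3 + (⅔)*100) = -11649 - (32/3 + 200/3) = -11649 - 1*232/3 = -11649 - 232/3 = -35179/3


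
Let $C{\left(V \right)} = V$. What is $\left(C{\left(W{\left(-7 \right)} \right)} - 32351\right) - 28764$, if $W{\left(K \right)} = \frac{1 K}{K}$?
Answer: $-61114$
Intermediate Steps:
$W{\left(K \right)} = 1$ ($W{\left(K \right)} = \frac{K}{K} = 1$)
$\left(C{\left(W{\left(-7 \right)} \right)} - 32351\right) - 28764 = \left(1 - 32351\right) - 28764 = -32350 - 28764 = -61114$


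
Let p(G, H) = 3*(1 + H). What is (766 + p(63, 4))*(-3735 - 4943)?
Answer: -6777518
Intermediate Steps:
p(G, H) = 3 + 3*H
(766 + p(63, 4))*(-3735 - 4943) = (766 + (3 + 3*4))*(-3735 - 4943) = (766 + (3 + 12))*(-8678) = (766 + 15)*(-8678) = 781*(-8678) = -6777518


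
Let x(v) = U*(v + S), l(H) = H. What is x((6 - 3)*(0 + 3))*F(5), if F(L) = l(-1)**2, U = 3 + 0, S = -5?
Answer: 12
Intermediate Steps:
U = 3
F(L) = 1 (F(L) = (-1)**2 = 1)
x(v) = -15 + 3*v (x(v) = 3*(v - 5) = 3*(-5 + v) = -15 + 3*v)
x((6 - 3)*(0 + 3))*F(5) = (-15 + 3*((6 - 3)*(0 + 3)))*1 = (-15 + 3*(3*3))*1 = (-15 + 3*9)*1 = (-15 + 27)*1 = 12*1 = 12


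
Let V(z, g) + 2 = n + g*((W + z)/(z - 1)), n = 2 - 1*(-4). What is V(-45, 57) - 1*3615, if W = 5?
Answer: -81913/23 ≈ -3561.4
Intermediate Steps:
n = 6 (n = 2 + 4 = 6)
V(z, g) = 4 + g*(5 + z)/(-1 + z) (V(z, g) = -2 + (6 + g*((5 + z)/(z - 1))) = -2 + (6 + g*((5 + z)/(-1 + z))) = -2 + (6 + g*(5 + z)/(-1 + z)) = 4 + g*(5 + z)/(-1 + z))
V(-45, 57) - 1*3615 = (-4 + 4*(-45) + 5*57 + 57*(-45))/(-1 - 45) - 1*3615 = (-4 - 180 + 285 - 2565)/(-46) - 3615 = -1/46*(-2464) - 3615 = 1232/23 - 3615 = -81913/23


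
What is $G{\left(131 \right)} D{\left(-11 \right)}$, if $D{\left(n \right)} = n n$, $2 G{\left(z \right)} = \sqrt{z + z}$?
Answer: $\frac{121 \sqrt{262}}{2} \approx 979.28$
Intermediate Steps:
$G{\left(z \right)} = \frac{\sqrt{2} \sqrt{z}}{2}$ ($G{\left(z \right)} = \frac{\sqrt{z + z}}{2} = \frac{\sqrt{2 z}}{2} = \frac{\sqrt{2} \sqrt{z}}{2}$)
$D{\left(n \right)} = n^{2}$
$G{\left(131 \right)} D{\left(-11 \right)} = \frac{\sqrt{2} \sqrt{131}}{2} \left(-11\right)^{2} = \frac{\sqrt{262}}{2} \cdot 121 = \frac{121 \sqrt{262}}{2}$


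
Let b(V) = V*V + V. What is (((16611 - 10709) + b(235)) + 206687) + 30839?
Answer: 298888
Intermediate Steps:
b(V) = V + V² (b(V) = V² + V = V + V²)
(((16611 - 10709) + b(235)) + 206687) + 30839 = (((16611 - 10709) + 235*(1 + 235)) + 206687) + 30839 = ((5902 + 235*236) + 206687) + 30839 = ((5902 + 55460) + 206687) + 30839 = (61362 + 206687) + 30839 = 268049 + 30839 = 298888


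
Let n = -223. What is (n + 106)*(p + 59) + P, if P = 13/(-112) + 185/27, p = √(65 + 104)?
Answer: -25453807/3024 ≈ -8417.3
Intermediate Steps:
p = 13 (p = √169 = 13)
P = 20369/3024 (P = 13*(-1/112) + 185*(1/27) = -13/112 + 185/27 = 20369/3024 ≈ 6.7358)
(n + 106)*(p + 59) + P = (-223 + 106)*(13 + 59) + 20369/3024 = -117*72 + 20369/3024 = -8424 + 20369/3024 = -25453807/3024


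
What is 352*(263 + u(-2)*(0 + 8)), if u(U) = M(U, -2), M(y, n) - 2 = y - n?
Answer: 98208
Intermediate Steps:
M(y, n) = 2 + y - n (M(y, n) = 2 + (y - n) = 2 + y - n)
u(U) = 4 + U (u(U) = 2 + U - 1*(-2) = 2 + U + 2 = 4 + U)
352*(263 + u(-2)*(0 + 8)) = 352*(263 + (4 - 2)*(0 + 8)) = 352*(263 + 2*8) = 352*(263 + 16) = 352*279 = 98208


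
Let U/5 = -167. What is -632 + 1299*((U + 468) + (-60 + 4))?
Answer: -550109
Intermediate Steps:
U = -835 (U = 5*(-167) = -835)
-632 + 1299*((U + 468) + (-60 + 4)) = -632 + 1299*((-835 + 468) + (-60 + 4)) = -632 + 1299*(-367 - 56) = -632 + 1299*(-423) = -632 - 549477 = -550109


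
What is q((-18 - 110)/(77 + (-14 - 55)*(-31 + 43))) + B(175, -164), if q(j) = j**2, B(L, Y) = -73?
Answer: -41155689/564001 ≈ -72.971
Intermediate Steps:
q((-18 - 110)/(77 + (-14 - 55)*(-31 + 43))) + B(175, -164) = ((-18 - 110)/(77 + (-14 - 55)*(-31 + 43)))**2 - 73 = (-128/(77 - 69*12))**2 - 73 = (-128/(77 - 828))**2 - 73 = (-128/(-751))**2 - 73 = (-128*(-1/751))**2 - 73 = (128/751)**2 - 73 = 16384/564001 - 73 = -41155689/564001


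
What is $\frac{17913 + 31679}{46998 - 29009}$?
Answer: $\frac{49592}{17989} \approx 2.7568$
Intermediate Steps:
$\frac{17913 + 31679}{46998 - 29009} = \frac{49592}{17989}$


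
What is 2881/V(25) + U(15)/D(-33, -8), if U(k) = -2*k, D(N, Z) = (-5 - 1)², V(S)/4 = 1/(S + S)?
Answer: 108035/3 ≈ 36012.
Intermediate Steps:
V(S) = 2/S (V(S) = 4/(S + S) = 4/((2*S)) = 4*(1/(2*S)) = 2/S)
D(N, Z) = 36 (D(N, Z) = (-6)² = 36)
2881/V(25) + U(15)/D(-33, -8) = 2881/((2/25)) - 2*15/36 = 2881/((2*(1/25))) - 30*1/36 = 2881/(2/25) - ⅚ = 2881*(25/2) - ⅚ = 72025/2 - ⅚ = 108035/3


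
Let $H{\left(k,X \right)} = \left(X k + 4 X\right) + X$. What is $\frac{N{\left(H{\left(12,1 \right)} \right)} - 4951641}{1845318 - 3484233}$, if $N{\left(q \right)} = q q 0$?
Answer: $\frac{1650547}{546305} \approx 3.0213$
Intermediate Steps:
$H{\left(k,X \right)} = 5 X + X k$ ($H{\left(k,X \right)} = \left(4 X + X k\right) + X = 5 X + X k$)
$N{\left(q \right)} = 0$ ($N{\left(q \right)} = q^{2} \cdot 0 = 0$)
$\frac{N{\left(H{\left(12,1 \right)} \right)} - 4951641}{1845318 - 3484233} = \frac{0 - 4951641}{1845318 - 3484233} = - \frac{4951641}{-1638915} = \left(-4951641\right) \left(- \frac{1}{1638915}\right) = \frac{1650547}{546305}$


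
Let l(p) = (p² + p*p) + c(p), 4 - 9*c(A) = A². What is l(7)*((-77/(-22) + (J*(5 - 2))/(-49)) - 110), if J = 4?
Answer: -972873/98 ≈ -9927.3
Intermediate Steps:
c(A) = 4/9 - A²/9
l(p) = 4/9 + 17*p²/9 (l(p) = (p² + p*p) + (4/9 - p²/9) = (p² + p²) + (4/9 - p²/9) = 2*p² + (4/9 - p²/9) = 4/9 + 17*p²/9)
l(7)*((-77/(-22) + (J*(5 - 2))/(-49)) - 110) = (4/9 + (17/9)*7²)*((-77/(-22) + (4*(5 - 2))/(-49)) - 110) = (4/9 + (17/9)*49)*((-77*(-1/22) + (4*3)*(-1/49)) - 110) = (4/9 + 833/9)*((7/2 + 12*(-1/49)) - 110) = 93*((7/2 - 12/49) - 110) = 93*(319/98 - 110) = 93*(-10461/98) = -972873/98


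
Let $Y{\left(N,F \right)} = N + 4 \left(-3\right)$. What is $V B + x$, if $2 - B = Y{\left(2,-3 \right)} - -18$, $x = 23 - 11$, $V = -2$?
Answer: $24$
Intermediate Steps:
$Y{\left(N,F \right)} = -12 + N$ ($Y{\left(N,F \right)} = N - 12 = -12 + N$)
$x = 12$
$B = -6$ ($B = 2 - \left(\left(-12 + 2\right) - -18\right) = 2 - \left(-10 + 18\right) = 2 - 8 = -6$)
$V B + x = \left(-2\right) \left(-6\right) + 12 = 12 + 12 = 24$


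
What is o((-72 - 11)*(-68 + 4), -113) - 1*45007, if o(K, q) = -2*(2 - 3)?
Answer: -45005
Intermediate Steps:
o(K, q) = 2 (o(K, q) = -2*(-1) = 2)
o((-72 - 11)*(-68 + 4), -113) - 1*45007 = 2 - 1*45007 = 2 - 45007 = -45005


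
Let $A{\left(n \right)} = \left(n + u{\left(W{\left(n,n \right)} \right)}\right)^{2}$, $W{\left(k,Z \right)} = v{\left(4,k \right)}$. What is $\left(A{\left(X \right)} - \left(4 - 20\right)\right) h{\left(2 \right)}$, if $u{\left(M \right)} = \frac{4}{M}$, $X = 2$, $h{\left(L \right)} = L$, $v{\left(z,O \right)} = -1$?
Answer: $40$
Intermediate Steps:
$W{\left(k,Z \right)} = -1$
$A{\left(n \right)} = \left(-4 + n\right)^{2}$ ($A{\left(n \right)} = \left(n + \frac{4}{-1}\right)^{2} = \left(n + 4 \left(-1\right)\right)^{2} = \left(n - 4\right)^{2} = \left(-4 + n\right)^{2}$)
$\left(A{\left(X \right)} - \left(4 - 20\right)\right) h{\left(2 \right)} = \left(\left(-4 + 2\right)^{2} - \left(4 - 20\right)\right) 2 = \left(\left(-2\right)^{2} - \left(4 - 20\right)\right) 2 = \left(4 - -16\right) 2 = \left(4 + 16\right) 2 = 20 \cdot 2 = 40$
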